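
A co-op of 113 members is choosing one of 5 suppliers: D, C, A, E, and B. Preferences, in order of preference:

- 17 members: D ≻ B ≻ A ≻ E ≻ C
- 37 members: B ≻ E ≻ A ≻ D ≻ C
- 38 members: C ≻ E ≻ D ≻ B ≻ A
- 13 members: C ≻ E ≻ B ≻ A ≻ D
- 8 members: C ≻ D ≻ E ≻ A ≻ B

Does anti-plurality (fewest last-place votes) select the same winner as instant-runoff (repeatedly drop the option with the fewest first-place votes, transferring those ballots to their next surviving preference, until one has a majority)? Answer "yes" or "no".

Anti-plurality — last-place votes: D 13, C 54, A 38, E 0, B 8. Winner: E.
Instant-runoff — R1 D 17, C 59, A 0, E 0, B 37 (C winner). Winner: C.
The two methods disagree.

no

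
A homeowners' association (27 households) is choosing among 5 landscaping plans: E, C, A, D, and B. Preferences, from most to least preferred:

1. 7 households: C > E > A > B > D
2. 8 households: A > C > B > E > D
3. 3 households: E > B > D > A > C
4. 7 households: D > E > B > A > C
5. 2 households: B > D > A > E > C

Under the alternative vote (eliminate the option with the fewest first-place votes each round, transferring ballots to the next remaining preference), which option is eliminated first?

B

Round 1: E 3, C 7, A 8, D 7, B 2. Eliminate B.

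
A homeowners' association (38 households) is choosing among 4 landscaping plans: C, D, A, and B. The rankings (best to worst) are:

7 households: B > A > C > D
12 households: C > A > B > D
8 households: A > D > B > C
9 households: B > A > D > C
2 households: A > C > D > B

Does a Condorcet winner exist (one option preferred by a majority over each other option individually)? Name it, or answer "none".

A

A vs C: 26–12 for A.
A vs D: 38–0 for A.
A vs B: 22–16 for A.
A beats every other option head-to-head.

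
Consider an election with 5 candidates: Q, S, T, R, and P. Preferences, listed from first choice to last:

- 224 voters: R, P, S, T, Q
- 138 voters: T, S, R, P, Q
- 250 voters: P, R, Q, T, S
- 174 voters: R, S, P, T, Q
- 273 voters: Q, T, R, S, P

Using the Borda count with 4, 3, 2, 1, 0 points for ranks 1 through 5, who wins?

R

Q: 224·0 + 138·0 + 250·2 + 174·0 + 273·4 = 1592
S: 224·2 + 138·3 + 250·0 + 174·3 + 273·1 = 1657
T: 224·1 + 138·4 + 250·1 + 174·1 + 273·3 = 2019
R: 224·4 + 138·2 + 250·3 + 174·4 + 273·2 = 3164
P: 224·3 + 138·1 + 250·4 + 174·2 + 273·0 = 2158
R has the highest Borda score (3164).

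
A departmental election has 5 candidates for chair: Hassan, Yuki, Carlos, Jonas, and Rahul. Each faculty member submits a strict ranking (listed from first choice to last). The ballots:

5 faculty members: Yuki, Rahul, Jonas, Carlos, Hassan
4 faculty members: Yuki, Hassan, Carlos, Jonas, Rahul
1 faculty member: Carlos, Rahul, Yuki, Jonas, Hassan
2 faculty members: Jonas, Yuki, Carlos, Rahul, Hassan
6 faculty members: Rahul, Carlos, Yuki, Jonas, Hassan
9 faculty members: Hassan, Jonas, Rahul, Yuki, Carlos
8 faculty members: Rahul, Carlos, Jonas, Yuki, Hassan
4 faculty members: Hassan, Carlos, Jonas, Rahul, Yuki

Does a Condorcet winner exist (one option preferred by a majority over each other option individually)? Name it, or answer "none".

Rahul vs Hassan: 22–17 for Rahul.
Rahul vs Yuki: 28–11 for Rahul.
Rahul vs Carlos: 28–11 for Rahul.
Rahul vs Jonas: 20–19 for Rahul.
Rahul beats every other option head-to-head.

Rahul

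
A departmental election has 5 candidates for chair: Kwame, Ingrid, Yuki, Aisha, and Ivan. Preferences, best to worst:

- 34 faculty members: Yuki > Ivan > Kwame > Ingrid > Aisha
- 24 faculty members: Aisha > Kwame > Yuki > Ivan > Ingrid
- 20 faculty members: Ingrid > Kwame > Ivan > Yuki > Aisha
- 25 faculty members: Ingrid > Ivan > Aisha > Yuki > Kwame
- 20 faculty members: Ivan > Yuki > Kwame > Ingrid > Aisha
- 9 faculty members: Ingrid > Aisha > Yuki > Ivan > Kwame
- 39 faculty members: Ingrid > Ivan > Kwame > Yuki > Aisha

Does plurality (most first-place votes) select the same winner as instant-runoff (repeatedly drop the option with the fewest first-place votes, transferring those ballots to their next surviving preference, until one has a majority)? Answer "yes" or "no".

Plurality — first-place votes: Kwame 0, Ingrid 93, Yuki 34, Aisha 24, Ivan 20. Winner: Ingrid.
Instant-runoff — R1 Kwame 0, Ingrid 93, Yuki 34, Aisha 24, Ivan 20 (Ingrid winner). Winner: Ingrid.
The two methods agree.

yes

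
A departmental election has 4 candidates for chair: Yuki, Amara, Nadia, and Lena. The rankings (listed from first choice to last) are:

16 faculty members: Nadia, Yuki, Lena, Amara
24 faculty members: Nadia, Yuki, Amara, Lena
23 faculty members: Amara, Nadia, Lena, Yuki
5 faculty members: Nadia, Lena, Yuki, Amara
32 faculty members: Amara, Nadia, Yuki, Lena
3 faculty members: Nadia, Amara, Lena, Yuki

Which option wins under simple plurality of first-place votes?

First-place votes: Yuki 0, Amara 55, Nadia 48, Lena 0.
Amara has the most first-place votes.

Amara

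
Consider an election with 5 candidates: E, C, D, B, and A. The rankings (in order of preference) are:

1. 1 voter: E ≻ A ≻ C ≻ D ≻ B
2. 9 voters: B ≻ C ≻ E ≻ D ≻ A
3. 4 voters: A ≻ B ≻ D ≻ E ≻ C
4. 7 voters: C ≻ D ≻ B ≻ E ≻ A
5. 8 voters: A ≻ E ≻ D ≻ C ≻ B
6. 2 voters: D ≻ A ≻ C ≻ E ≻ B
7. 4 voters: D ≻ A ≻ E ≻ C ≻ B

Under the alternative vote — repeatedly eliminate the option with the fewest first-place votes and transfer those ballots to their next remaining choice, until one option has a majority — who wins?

A

Round 1: E 1, C 7, D 6, B 9, A 12. Eliminate E.
Round 2: C 7, D 6, B 9, A 13. Eliminate D.
Round 3: C 7, B 9, A 19. A has a majority.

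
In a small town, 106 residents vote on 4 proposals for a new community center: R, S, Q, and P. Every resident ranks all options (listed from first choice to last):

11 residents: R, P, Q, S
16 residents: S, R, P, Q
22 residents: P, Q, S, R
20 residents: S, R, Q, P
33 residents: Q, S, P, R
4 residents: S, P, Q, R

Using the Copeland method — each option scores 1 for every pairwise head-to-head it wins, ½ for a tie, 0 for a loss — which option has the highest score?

R: loses to S, Q, and P → score 0.
S: beats R and P; loses to Q → score 2.
Q: beats R and S; ties P → score 2.5.
P: beats R; ties Q; loses to S → score 1.5.
Q has the best pairwise record.

Q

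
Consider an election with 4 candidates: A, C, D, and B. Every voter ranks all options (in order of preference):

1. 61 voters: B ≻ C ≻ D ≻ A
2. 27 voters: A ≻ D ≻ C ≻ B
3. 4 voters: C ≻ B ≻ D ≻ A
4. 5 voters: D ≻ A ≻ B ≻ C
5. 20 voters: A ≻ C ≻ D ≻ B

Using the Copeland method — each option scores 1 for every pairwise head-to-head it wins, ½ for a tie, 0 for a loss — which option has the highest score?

B

A: loses to C, D, and B → score 0.
C: beats A and D; loses to B → score 2.
D: beats A; loses to C and B → score 1.
B: beats A, C, and D → score 3.
B has the best pairwise record.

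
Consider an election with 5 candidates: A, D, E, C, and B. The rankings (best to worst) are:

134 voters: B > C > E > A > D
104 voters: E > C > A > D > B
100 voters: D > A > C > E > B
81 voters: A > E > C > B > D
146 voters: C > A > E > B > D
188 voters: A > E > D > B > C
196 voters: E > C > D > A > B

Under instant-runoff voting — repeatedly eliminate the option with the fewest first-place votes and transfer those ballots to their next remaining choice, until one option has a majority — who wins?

Round 1: A 269, D 100, E 300, C 146, B 134. Eliminate D.
Round 2: A 369, E 300, C 146, B 134. Eliminate B.
Round 3: A 369, E 300, C 280. Eliminate C.
Round 4: A 515, E 434. A has a majority.

A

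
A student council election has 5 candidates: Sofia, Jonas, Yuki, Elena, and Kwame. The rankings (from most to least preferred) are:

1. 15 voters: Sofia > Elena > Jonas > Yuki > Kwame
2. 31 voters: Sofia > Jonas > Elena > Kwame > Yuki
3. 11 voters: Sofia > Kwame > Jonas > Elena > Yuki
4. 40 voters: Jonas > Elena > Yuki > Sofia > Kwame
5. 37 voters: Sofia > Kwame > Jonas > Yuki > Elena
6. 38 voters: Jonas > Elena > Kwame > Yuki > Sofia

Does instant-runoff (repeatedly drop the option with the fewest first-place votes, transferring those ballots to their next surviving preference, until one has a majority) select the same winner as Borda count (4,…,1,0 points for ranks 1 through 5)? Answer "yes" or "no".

Instant-runoff — R1 Sofia 94, Jonas 78, Yuki 0, Elena 0, Kwame 0 (Sofia winner). Winner: Sofia.
Borda — scores: Sofia 416, Jonas 531, Yuki 170, Elena 352, Kwame 251. Winner: Jonas.
The two methods disagree.

no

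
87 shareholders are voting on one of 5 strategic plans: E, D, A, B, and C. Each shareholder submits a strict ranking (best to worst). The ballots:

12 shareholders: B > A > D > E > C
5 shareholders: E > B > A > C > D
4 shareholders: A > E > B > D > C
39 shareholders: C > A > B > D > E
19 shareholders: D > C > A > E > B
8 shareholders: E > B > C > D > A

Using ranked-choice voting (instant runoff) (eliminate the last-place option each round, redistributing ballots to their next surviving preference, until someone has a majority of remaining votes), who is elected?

Round 1: E 13, D 19, A 4, B 12, C 39. Eliminate A.
Round 2: E 17, D 19, B 12, C 39. Eliminate B.
Round 3: E 17, D 31, C 39. Eliminate E.
Round 4: D 35, C 52. C has a majority.

C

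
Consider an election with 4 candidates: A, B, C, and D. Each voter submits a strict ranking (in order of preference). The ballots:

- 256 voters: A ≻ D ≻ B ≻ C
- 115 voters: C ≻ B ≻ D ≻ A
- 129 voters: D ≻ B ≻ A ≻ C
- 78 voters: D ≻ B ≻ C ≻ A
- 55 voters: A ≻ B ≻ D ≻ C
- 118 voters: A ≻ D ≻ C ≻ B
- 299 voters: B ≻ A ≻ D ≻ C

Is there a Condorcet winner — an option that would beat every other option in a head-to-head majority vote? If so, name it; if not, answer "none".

Checking pairwise contests:
B beats A 621–429.
D beats B 581–469.
A beats C 857–193.
A beats D 728–322.
Every option loses at least one head-to-head, so there is no Condorcet winner.

none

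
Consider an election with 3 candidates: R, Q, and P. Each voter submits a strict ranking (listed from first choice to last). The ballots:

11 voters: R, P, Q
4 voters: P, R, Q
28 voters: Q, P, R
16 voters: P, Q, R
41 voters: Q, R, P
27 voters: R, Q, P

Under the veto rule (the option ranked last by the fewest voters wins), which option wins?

Q

Last-place votes: R 44, Q 15, P 68.
Q is ranked last by the fewest voters, so Q wins.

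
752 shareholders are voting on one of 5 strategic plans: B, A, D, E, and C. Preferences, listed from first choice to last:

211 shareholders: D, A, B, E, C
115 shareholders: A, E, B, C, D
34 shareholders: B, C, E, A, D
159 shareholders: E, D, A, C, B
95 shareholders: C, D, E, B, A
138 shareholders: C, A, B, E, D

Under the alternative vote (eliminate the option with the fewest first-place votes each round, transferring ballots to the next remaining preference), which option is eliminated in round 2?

Round 1: B 34, A 115, D 211, E 159, C 233. Eliminate B.
Round 2: A 115, D 211, E 159, C 267. Eliminate A.

A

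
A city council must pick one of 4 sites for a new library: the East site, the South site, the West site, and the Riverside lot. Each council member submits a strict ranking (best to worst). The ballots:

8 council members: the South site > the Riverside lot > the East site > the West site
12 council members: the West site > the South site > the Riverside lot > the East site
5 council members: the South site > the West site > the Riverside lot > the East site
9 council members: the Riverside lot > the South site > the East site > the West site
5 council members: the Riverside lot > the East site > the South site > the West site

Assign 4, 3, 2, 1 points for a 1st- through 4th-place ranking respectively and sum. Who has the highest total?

the South site

the East site: 8·2 + 12·1 + 5·1 + 9·2 + 5·3 = 66
the South site: 8·4 + 12·3 + 5·4 + 9·3 + 5·2 = 125
the West site: 8·1 + 12·4 + 5·3 + 9·1 + 5·1 = 85
the Riverside lot: 8·3 + 12·2 + 5·2 + 9·4 + 5·4 = 114
the South site has the highest Borda score (125).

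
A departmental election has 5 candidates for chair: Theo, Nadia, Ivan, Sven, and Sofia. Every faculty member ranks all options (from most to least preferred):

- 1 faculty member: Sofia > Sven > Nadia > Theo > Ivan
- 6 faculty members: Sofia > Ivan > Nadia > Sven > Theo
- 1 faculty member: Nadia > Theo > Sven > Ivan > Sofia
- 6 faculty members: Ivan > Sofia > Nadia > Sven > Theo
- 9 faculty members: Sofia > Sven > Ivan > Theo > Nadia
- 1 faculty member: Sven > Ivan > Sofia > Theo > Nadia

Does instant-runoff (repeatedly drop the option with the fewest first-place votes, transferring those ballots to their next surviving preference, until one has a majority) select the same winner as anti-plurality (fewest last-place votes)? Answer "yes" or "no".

Instant-runoff — R1 Theo 0, Nadia 1, Ivan 6, Sven 1, Sofia 16 (Sofia winner). Winner: Sofia.
Anti-plurality — last-place votes: Theo 12, Nadia 10, Ivan 1, Sven 0, Sofia 1. Winner: Sven.
The two methods disagree.

no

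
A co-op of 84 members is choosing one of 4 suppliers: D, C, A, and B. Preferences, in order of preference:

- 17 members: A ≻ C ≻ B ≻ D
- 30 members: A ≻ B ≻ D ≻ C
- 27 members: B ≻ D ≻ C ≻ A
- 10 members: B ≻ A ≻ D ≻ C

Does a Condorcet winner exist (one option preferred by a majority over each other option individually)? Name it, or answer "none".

A

A vs D: 57–27 for A.
A vs C: 57–27 for A.
A vs B: 47–37 for A.
A beats every other option head-to-head.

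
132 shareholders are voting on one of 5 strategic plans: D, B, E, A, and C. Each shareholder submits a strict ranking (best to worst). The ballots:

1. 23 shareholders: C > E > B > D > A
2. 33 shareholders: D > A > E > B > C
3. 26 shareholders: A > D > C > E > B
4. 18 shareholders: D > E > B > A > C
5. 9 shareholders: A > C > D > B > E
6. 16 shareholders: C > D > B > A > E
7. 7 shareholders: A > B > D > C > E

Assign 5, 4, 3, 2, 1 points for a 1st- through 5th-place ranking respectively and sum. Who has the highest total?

D: 23·2 + 33·5 + 26·4 + 18·5 + 9·3 + 16·4 + 7·3 = 517
B: 23·3 + 33·2 + 26·1 + 18·3 + 9·2 + 16·3 + 7·4 = 309
E: 23·4 + 33·3 + 26·2 + 18·4 + 9·1 + 16·1 + 7·1 = 347
A: 23·1 + 33·4 + 26·5 + 18·2 + 9·5 + 16·2 + 7·5 = 433
C: 23·5 + 33·1 + 26·3 + 18·1 + 9·4 + 16·5 + 7·2 = 374
D has the highest Borda score (517).

D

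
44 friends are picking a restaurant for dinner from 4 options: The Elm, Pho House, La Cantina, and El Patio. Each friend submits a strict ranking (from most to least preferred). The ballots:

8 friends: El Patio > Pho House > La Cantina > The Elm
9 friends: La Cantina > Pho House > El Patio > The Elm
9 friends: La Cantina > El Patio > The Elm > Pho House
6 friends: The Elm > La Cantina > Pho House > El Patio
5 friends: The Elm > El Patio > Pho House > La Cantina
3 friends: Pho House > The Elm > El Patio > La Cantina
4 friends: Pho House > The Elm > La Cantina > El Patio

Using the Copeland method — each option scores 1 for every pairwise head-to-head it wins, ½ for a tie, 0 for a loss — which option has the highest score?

La Cantina

The Elm: loses to Pho House, La Cantina, and El Patio → score 0.
Pho House: beats The Elm; ties El Patio; loses to La Cantina → score 1.5.
La Cantina: beats The Elm, Pho House, and El Patio → score 3.
El Patio: beats The Elm; ties Pho House; loses to La Cantina → score 1.5.
La Cantina has the best pairwise record.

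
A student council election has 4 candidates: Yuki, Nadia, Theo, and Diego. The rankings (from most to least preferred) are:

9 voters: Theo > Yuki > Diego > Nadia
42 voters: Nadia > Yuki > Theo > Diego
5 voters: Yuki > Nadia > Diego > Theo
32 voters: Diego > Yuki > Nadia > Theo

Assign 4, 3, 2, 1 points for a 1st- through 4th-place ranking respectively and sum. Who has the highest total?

Yuki: 9·3 + 42·3 + 5·4 + 32·3 = 269
Nadia: 9·1 + 42·4 + 5·3 + 32·2 = 256
Theo: 9·4 + 42·2 + 5·1 + 32·1 = 157
Diego: 9·2 + 42·1 + 5·2 + 32·4 = 198
Yuki has the highest Borda score (269).

Yuki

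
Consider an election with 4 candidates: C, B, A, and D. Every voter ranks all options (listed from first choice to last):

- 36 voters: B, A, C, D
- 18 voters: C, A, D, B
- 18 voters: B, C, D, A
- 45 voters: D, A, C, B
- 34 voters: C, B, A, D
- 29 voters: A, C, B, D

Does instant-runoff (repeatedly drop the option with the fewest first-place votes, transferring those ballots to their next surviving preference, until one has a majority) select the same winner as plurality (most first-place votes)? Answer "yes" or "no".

no

Instant-runoff — R1 C 52, B 54, A 29, D 45 (A out); R2 C 81, B 54, D 45 (D out); R3 C 126, B 54 (C winner). Winner: C.
Plurality — first-place votes: C 52, B 54, A 29, D 45. Winner: B.
The two methods disagree.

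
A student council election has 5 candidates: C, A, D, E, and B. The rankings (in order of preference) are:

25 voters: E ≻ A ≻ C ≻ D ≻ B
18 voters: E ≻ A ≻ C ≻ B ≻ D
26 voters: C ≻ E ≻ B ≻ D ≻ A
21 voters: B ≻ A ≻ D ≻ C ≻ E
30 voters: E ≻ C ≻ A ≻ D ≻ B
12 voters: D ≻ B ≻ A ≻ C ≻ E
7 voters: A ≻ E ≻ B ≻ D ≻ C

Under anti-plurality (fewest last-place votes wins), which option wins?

Last-place votes: C 7, A 26, D 18, E 33, B 55.
C is ranked last by the fewest voters, so C wins.

C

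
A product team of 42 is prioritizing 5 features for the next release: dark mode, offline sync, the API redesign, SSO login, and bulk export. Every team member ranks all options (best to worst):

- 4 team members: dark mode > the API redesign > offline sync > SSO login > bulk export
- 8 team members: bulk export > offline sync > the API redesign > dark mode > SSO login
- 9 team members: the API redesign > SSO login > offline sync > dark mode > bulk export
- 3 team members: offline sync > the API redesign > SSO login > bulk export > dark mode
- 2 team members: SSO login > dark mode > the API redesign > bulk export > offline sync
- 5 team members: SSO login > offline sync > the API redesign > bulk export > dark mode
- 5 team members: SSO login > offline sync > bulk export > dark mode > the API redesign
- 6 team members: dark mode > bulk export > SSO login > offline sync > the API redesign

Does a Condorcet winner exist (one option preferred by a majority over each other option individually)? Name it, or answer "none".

none

Checking pairwise contests:
offline sync beats dark mode 30–12.
SSO login beats offline sync 27–15.
offline sync beats the API redesign 27–15.
the API redesign beats SSO login 24–18.
offline sync beats bulk export 26–16.
Every option loses at least one head-to-head, so there is no Condorcet winner.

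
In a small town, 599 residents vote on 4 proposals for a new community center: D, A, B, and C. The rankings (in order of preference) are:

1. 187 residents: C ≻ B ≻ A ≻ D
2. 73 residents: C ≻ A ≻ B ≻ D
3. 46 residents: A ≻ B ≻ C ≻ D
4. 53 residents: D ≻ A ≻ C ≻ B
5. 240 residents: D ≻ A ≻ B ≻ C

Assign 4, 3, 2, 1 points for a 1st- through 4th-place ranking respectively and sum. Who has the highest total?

D: 187·1 + 73·1 + 46·1 + 53·4 + 240·4 = 1478
A: 187·2 + 73·3 + 46·4 + 53·3 + 240·3 = 1656
B: 187·3 + 73·2 + 46·3 + 53·1 + 240·2 = 1378
C: 187·4 + 73·4 + 46·2 + 53·2 + 240·1 = 1478
A has the highest Borda score (1656).

A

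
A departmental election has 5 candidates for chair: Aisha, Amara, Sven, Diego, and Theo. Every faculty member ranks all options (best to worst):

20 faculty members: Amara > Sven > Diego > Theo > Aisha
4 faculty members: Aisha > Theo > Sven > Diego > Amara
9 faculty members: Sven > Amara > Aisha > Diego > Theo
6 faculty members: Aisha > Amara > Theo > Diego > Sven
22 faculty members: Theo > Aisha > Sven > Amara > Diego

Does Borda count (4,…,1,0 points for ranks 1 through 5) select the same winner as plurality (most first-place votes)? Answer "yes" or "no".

no

Borda — scores: Aisha 124, Amara 147, Sven 148, Diego 59, Theo 132. Winner: Sven.
Plurality — first-place votes: Aisha 10, Amara 20, Sven 9, Diego 0, Theo 22. Winner: Theo.
The two methods disagree.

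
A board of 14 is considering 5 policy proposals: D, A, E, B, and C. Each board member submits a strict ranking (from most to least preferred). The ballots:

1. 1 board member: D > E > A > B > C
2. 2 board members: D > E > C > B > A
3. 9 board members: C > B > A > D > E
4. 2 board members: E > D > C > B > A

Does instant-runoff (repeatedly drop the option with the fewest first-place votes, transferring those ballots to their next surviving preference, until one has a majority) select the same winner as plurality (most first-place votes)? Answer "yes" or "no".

Instant-runoff — R1 D 3, A 0, E 2, B 0, C 9 (C winner). Winner: C.
Plurality — first-place votes: D 3, A 0, E 2, B 0, C 9. Winner: C.
The two methods agree.

yes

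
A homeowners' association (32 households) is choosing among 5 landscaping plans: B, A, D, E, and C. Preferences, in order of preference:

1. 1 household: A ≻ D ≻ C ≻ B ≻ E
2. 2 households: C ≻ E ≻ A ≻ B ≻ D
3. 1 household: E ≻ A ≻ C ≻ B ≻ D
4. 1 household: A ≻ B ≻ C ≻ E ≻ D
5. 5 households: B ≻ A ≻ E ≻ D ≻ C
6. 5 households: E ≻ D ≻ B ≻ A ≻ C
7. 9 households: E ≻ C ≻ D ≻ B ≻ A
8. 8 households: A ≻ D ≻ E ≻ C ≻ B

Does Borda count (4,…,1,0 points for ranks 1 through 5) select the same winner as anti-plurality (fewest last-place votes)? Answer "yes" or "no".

Borda — scores: B 46, A 67, D 65, E 93, C 49. Winner: E.
Anti-plurality — last-place votes: B 8, A 9, D 4, E 1, C 10. Winner: E.
The two methods agree.

yes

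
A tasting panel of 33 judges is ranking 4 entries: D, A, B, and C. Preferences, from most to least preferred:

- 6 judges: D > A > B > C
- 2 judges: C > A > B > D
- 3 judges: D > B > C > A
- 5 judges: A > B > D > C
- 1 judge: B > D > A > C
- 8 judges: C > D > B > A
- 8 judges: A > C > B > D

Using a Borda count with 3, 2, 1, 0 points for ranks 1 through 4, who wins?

D: 6·3 + 2·0 + 3·3 + 5·1 + 1·2 + 8·2 + 8·0 = 50
A: 6·2 + 2·2 + 3·0 + 5·3 + 1·1 + 8·0 + 8·3 = 56
B: 6·1 + 2·1 + 3·2 + 5·2 + 1·3 + 8·1 + 8·1 = 43
C: 6·0 + 2·3 + 3·1 + 5·0 + 1·0 + 8·3 + 8·2 = 49
A has the highest Borda score (56).

A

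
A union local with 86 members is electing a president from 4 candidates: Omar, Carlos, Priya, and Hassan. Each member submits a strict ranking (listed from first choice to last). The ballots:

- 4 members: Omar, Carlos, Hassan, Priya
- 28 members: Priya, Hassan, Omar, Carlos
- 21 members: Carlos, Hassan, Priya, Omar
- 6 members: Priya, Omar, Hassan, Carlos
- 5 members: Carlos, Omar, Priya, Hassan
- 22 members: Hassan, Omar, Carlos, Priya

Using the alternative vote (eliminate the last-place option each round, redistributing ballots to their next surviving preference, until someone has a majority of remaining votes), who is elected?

Carlos

Round 1: Omar 4, Carlos 26, Priya 34, Hassan 22. Eliminate Omar.
Round 2: Carlos 30, Priya 34, Hassan 22. Eliminate Hassan.
Round 3: Carlos 52, Priya 34. Carlos has a majority.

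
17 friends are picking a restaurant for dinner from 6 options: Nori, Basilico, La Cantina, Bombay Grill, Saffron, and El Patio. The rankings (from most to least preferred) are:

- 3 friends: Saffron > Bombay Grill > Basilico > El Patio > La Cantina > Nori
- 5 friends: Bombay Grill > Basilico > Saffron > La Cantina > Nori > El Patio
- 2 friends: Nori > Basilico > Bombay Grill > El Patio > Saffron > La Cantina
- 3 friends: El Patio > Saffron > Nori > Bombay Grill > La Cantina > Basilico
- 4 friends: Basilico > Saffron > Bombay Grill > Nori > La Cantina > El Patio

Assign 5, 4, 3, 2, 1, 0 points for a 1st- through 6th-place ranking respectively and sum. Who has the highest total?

Bombay Grill

Nori: 3·0 + 5·1 + 2·5 + 3·3 + 4·2 = 32
Basilico: 3·3 + 5·4 + 2·4 + 3·0 + 4·5 = 57
La Cantina: 3·1 + 5·2 + 2·0 + 3·1 + 4·1 = 20
Bombay Grill: 3·4 + 5·5 + 2·3 + 3·2 + 4·3 = 61
Saffron: 3·5 + 5·3 + 2·1 + 3·4 + 4·4 = 60
El Patio: 3·2 + 5·0 + 2·2 + 3·5 + 4·0 = 25
Bombay Grill has the highest Borda score (61).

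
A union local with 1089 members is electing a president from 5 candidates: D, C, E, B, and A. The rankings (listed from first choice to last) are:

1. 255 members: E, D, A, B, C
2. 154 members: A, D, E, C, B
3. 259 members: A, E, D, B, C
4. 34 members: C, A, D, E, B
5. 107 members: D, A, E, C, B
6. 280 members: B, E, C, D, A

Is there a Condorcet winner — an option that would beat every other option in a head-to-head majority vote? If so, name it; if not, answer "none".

Checking pairwise contests:
E beats D 794–295.
D beats C 775–314.
A beats E 554–535.
D beats B 809–280.
D beats A 642–447.
Every option loses at least one head-to-head, so there is no Condorcet winner.

none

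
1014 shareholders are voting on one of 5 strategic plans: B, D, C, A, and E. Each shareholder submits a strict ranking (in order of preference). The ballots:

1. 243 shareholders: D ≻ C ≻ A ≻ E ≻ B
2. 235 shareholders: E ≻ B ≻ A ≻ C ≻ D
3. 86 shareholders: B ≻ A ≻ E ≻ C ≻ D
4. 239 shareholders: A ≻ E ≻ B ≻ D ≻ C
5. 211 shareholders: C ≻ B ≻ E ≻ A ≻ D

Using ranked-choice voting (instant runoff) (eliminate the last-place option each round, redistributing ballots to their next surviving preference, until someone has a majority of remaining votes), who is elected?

Round 1: B 86, D 243, C 211, A 239, E 235. Eliminate B.
Round 2: D 243, C 211, A 325, E 235. Eliminate C.
Round 3: D 243, A 325, E 446. Eliminate D.
Round 4: A 568, E 446. A has a majority.

A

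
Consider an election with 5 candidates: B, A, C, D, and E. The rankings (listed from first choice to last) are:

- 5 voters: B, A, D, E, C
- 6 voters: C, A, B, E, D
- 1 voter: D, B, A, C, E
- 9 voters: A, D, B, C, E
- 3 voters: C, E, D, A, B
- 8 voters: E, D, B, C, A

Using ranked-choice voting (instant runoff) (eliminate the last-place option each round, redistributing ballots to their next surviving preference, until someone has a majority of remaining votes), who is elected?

C

Round 1: B 5, A 9, C 9, D 1, E 8. Eliminate D.
Round 2: B 6, A 9, C 9, E 8. Eliminate B.
Round 3: A 15, C 9, E 8. Eliminate E.
Round 4: A 15, C 17. C has a majority.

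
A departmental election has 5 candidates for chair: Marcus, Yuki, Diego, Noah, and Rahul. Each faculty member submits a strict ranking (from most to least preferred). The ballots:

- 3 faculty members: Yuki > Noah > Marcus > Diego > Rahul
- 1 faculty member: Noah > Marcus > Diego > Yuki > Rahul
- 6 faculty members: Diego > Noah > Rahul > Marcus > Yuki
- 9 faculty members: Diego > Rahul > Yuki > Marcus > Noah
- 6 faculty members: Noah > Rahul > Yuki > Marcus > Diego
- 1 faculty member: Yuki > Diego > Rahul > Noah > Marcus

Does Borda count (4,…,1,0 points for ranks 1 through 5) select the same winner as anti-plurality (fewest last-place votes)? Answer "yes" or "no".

no

Borda — scores: Marcus 30, Yuki 47, Diego 68, Noah 56, Rahul 59. Winner: Diego.
Anti-plurality — last-place votes: Marcus 1, Yuki 6, Diego 6, Noah 9, Rahul 4. Winner: Marcus.
The two methods disagree.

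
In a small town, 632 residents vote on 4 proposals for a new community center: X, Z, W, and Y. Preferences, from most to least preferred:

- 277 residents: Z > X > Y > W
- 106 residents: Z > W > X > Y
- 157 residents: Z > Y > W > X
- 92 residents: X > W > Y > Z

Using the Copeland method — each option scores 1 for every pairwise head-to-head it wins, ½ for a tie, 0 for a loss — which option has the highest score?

X: beats W and Y; loses to Z → score 2.
Z: beats X, W, and Y → score 3.
W: loses to X, Z, and Y → score 0.
Y: beats W; loses to X and Z → score 1.
Z has the best pairwise record.

Z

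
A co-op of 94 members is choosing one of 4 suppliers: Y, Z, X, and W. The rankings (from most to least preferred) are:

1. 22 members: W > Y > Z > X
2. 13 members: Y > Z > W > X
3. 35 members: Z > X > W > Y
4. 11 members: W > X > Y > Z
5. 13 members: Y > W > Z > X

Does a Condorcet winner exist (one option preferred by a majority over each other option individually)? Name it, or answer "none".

none

Checking pairwise contests:
W beats Y 68–26.
Y beats Z 59–35.
Y beats X 48–46.
Z beats W 48–46.
Every option loses at least one head-to-head, so there is no Condorcet winner.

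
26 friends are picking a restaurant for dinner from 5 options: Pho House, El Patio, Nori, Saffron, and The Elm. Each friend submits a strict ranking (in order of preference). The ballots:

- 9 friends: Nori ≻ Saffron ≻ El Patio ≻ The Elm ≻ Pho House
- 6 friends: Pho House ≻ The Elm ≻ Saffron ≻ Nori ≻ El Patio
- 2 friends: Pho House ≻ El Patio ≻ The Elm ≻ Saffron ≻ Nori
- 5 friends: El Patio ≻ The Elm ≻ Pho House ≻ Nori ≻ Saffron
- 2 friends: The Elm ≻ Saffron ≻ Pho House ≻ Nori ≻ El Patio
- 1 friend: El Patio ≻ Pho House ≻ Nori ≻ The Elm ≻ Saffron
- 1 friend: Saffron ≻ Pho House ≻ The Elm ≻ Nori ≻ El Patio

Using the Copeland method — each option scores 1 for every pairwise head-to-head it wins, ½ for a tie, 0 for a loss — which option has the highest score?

Pho House: beats Nori and Saffron; loses to El Patio and The Elm → score 2.
El Patio: beats Pho House and The Elm; loses to Nori and Saffron → score 2.
Nori: beats El Patio and Saffron; loses to Pho House and The Elm → score 2.
Saffron: beats El Patio; loses to Pho House, Nori, and The Elm → score 1.
The Elm: beats Pho House, Nori, and Saffron; loses to El Patio → score 3.
The Elm has the best pairwise record.

The Elm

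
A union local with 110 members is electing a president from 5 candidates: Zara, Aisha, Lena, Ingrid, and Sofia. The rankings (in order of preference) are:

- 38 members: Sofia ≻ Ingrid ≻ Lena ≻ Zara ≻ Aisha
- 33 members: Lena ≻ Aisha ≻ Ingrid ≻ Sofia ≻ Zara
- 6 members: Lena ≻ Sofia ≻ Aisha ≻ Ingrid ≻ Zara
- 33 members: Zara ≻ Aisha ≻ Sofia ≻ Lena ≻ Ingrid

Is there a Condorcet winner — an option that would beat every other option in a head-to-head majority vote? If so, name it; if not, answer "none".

Checking pairwise contests:
Lena beats Zara 77–33.
Zara beats Aisha 71–39.
Sofia beats Lena 71–39.
Aisha beats Ingrid 72–38.
Aisha beats Sofia 66–44.
Every option loses at least one head-to-head, so there is no Condorcet winner.

none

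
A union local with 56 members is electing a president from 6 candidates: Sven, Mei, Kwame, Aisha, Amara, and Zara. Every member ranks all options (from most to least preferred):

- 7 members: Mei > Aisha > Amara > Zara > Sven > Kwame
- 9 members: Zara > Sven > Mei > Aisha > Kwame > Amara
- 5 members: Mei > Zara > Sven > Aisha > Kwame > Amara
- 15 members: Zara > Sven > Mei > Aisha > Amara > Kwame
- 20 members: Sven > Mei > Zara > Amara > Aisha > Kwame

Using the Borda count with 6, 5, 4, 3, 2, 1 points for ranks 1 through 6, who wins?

Sven

Sven: 7·2 + 9·5 + 5·4 + 15·5 + 20·6 = 274
Mei: 7·6 + 9·4 + 5·6 + 15·4 + 20·5 = 268
Kwame: 7·1 + 9·2 + 5·2 + 15·1 + 20·1 = 70
Aisha: 7·5 + 9·3 + 5·3 + 15·3 + 20·2 = 162
Amara: 7·4 + 9·1 + 5·1 + 15·2 + 20·3 = 132
Zara: 7·3 + 9·6 + 5·5 + 15·6 + 20·4 = 270
Sven has the highest Borda score (274).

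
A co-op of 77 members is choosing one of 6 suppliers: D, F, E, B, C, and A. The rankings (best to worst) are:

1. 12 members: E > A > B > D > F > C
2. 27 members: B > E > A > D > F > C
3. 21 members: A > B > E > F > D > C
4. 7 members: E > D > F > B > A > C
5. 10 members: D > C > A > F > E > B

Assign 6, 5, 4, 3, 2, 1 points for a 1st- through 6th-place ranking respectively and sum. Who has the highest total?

E

D: 12·3 + 27·3 + 21·2 + 7·5 + 10·6 = 254
F: 12·2 + 27·2 + 21·3 + 7·4 + 10·3 = 199
E: 12·6 + 27·5 + 21·4 + 7·6 + 10·2 = 353
B: 12·4 + 27·6 + 21·5 + 7·3 + 10·1 = 346
C: 12·1 + 27·1 + 21·1 + 7·1 + 10·5 = 117
A: 12·5 + 27·4 + 21·6 + 7·2 + 10·4 = 348
E has the highest Borda score (353).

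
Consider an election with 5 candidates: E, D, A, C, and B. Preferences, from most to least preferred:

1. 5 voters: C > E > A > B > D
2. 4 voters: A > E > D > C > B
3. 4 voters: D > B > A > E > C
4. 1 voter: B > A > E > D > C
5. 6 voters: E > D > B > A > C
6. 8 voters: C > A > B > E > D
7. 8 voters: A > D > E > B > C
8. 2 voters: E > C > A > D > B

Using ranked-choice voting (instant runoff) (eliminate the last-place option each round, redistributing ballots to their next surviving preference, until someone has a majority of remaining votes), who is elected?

Round 1: E 8, D 4, A 12, C 13, B 1. Eliminate B.
Round 2: E 8, D 4, A 13, C 13. Eliminate D.
Round 3: E 8, A 17, C 13. Eliminate E.
Round 4: A 23, C 15. A has a majority.

A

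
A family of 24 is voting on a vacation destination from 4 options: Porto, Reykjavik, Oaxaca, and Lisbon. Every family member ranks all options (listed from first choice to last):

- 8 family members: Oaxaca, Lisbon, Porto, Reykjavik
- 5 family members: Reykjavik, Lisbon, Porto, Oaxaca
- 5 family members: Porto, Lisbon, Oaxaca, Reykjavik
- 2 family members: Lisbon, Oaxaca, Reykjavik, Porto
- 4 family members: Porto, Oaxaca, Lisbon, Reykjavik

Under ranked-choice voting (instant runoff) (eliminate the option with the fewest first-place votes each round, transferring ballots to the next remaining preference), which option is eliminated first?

Round 1: Porto 9, Reykjavik 5, Oaxaca 8, Lisbon 2. Eliminate Lisbon.

Lisbon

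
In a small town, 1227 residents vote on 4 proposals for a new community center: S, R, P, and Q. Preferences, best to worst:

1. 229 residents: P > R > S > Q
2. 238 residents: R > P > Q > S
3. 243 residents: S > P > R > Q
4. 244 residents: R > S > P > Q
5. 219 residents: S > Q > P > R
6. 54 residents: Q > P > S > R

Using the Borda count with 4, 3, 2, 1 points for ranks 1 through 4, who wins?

S: 229·2 + 238·1 + 243·4 + 244·3 + 219·4 + 54·2 = 3384
R: 229·3 + 238·4 + 243·2 + 244·4 + 219·1 + 54·1 = 3374
P: 229·4 + 238·3 + 243·3 + 244·2 + 219·2 + 54·3 = 3447
Q: 229·1 + 238·2 + 243·1 + 244·1 + 219·3 + 54·4 = 2065
P has the highest Borda score (3447).

P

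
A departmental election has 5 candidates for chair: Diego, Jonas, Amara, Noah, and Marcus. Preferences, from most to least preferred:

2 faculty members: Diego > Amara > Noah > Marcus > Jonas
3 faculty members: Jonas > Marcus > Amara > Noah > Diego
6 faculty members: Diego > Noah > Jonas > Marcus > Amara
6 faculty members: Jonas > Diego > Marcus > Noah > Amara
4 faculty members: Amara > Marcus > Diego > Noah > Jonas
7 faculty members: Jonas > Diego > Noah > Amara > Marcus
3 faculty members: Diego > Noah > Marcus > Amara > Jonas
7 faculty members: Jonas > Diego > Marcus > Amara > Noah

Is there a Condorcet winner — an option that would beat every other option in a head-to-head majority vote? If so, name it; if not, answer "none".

Jonas

Jonas vs Diego: 23–15 for Jonas.
Jonas vs Amara: 29–9 for Jonas.
Jonas vs Noah: 23–15 for Jonas.
Jonas vs Marcus: 29–9 for Jonas.
Jonas beats every other option head-to-head.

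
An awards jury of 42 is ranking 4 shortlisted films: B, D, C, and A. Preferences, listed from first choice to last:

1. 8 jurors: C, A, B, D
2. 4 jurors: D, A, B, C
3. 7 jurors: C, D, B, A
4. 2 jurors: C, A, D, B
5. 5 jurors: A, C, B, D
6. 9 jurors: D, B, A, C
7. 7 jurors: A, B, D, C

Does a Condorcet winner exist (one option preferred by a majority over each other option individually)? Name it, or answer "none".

A

A vs B: 26–16 for A.
A vs D: 22–20 for A.
A vs C: 25–17 for A.
A beats every other option head-to-head.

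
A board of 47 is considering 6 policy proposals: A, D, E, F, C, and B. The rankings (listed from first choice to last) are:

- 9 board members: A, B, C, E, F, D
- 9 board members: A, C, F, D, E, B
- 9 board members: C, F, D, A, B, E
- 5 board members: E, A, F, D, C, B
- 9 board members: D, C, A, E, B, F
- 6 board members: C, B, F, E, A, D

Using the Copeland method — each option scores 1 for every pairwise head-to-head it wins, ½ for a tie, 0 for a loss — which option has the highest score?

C

A: beats D, E, F, and B; loses to C → score 4.
D: beats E and B; loses to A, F, and C → score 2.
E: loses to A, D, F, C, and B → score 0.
F: beats D and E; loses to A, C, and B → score 2.
C: beats A, D, E, F, and B → score 5.
B: beats E and F; loses to A, D, and C → score 2.
C has the best pairwise record.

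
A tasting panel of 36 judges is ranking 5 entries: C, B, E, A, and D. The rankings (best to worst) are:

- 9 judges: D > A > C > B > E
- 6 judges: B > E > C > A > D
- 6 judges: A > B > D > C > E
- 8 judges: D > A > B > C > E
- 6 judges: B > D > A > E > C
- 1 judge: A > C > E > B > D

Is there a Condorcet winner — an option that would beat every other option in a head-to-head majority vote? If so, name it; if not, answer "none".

Checking pairwise contests:
B beats C 26–10.
A beats B 24–12.
C beats E 24–12.
D beats A 23–13.
B beats D 19–17.
Every option loses at least one head-to-head, so there is no Condorcet winner.

none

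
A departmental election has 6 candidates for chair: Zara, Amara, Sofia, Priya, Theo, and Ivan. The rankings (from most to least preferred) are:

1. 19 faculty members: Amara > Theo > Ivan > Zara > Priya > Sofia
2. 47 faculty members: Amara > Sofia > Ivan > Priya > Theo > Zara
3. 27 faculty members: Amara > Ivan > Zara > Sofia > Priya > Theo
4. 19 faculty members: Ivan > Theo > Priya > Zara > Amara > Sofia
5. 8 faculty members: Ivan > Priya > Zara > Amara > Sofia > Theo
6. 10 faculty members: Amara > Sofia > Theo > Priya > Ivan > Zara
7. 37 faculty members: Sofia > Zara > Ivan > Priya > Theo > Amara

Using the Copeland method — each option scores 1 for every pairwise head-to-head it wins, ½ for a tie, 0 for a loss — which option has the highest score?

Zara: loses to Amara, Sofia, Priya, Theo, and Ivan → score 0.
Amara: beats Zara, Sofia, Priya, Theo, and Ivan → score 5.
Sofia: beats Zara, Priya, Theo, and Ivan; loses to Amara → score 4.
Priya: beats Zara and Theo; loses to Amara, Sofia, and Ivan → score 2.
Theo: beats Zara; loses to Amara, Sofia, Priya, and Ivan → score 1.
Ivan: beats Zara, Priya, and Theo; loses to Amara and Sofia → score 3.
Amara has the best pairwise record.

Amara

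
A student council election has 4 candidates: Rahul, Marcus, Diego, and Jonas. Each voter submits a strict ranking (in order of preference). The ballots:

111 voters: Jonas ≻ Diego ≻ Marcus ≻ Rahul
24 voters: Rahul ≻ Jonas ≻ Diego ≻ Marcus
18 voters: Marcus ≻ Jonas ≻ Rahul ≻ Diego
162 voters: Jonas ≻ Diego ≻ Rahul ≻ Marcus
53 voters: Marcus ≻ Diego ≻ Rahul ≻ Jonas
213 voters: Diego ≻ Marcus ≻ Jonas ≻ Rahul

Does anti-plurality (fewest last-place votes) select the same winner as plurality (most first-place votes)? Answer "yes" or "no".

no

Anti-plurality — last-place votes: Rahul 324, Marcus 186, Diego 18, Jonas 53. Winner: Diego.
Plurality — first-place votes: Rahul 24, Marcus 71, Diego 213, Jonas 273. Winner: Jonas.
The two methods disagree.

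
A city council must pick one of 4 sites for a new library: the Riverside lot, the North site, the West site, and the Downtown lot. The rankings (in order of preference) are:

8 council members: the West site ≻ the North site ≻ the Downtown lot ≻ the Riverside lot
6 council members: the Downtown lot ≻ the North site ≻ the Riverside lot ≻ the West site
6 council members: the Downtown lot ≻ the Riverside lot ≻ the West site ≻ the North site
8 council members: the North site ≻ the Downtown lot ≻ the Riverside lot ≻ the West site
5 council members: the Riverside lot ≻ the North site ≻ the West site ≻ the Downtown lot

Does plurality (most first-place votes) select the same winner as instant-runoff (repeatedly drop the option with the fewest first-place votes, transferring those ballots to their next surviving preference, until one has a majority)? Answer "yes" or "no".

Plurality — first-place votes: the Riverside lot 5, the North site 8, the West site 8, the Downtown lot 12. Winner: the Downtown lot.
Instant-runoff — R1 the Riverside lot 5, the North site 8, the West site 8, the Downtown lot 12 (the Riverside lot out); R2 the North site 13, the West site 8, the Downtown lot 12 (the West site out); R3 the North site 21, the Downtown lot 12 (the North site winner). Winner: the North site.
The two methods disagree.

no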